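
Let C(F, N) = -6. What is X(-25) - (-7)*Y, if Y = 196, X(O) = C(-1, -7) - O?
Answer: 1391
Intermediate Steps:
X(O) = -6 - O
X(-25) - (-7)*Y = (-6 - 1*(-25)) - (-7)*196 = (-6 + 25) - 1*(-1372) = 19 + 1372 = 1391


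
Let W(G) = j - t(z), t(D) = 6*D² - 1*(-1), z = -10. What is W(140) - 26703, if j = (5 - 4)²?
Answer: -27303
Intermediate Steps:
t(D) = 1 + 6*D² (t(D) = 6*D² + 1 = 1 + 6*D²)
j = 1 (j = 1² = 1)
W(G) = -600 (W(G) = 1 - (1 + 6*(-10)²) = 1 - (1 + 6*100) = 1 - (1 + 600) = 1 - 1*601 = 1 - 601 = -600)
W(140) - 26703 = -600 - 26703 = -27303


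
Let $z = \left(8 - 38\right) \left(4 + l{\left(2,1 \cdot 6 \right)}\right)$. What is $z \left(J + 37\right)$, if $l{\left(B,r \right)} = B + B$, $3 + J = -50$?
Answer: $3840$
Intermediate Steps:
$J = -53$ ($J = -3 - 50 = -53$)
$l{\left(B,r \right)} = 2 B$
$z = -240$ ($z = \left(8 - 38\right) \left(4 + 2 \cdot 2\right) = - 30 \left(4 + 4\right) = \left(-30\right) 8 = -240$)
$z \left(J + 37\right) = - 240 \left(-53 + 37\right) = \left(-240\right) \left(-16\right) = 3840$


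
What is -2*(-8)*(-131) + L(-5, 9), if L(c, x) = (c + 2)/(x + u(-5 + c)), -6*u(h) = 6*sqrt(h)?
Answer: -190763/91 - 3*I*sqrt(10)/91 ≈ -2096.3 - 0.10425*I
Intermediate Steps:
u(h) = -sqrt(h)
L(c, x) = (2 + c)/(x - sqrt(-5 + c)) (L(c, x) = (c + 2)/(x - sqrt(-5 + c)) = (2 + c)/(x - sqrt(-5 + c)))
-2*(-8)*(-131) + L(-5, 9) = -2*(-8)*(-131) + (2 - 5)/(9 - sqrt(-5 - 5)) = 16*(-131) - 3/(9 - sqrt(-10)) = -2096 - 3/(9 - I*sqrt(10))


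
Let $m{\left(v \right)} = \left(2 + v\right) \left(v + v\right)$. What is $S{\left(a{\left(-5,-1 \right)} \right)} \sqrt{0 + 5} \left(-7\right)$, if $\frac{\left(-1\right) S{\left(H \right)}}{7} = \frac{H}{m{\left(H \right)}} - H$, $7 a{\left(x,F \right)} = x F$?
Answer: $- \frac{987 \sqrt{5}}{38} \approx -58.079$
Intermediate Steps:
$a{\left(x,F \right)} = \frac{F x}{7}$ ($a{\left(x,F \right)} = \frac{x F}{7} = \frac{F x}{7}$)
$m{\left(v \right)} = 2 v \left(2 + v\right)$ ($m{\left(v \right)} = \left(2 + v\right) 2 v = 2 v \left(2 + v\right)$)
$S{\left(H \right)} = 7 H - \frac{7}{2 \left(2 + H\right)}$ ($S{\left(H \right)} = - 7 \left(\frac{H}{2 H \left(2 + H\right)} - H\right) = - 7 \left(H \frac{1}{2 H \left(2 + H\right)} - H\right) = - 7 \left(\frac{1}{2 \left(2 + H\right)} - H\right) = 7 H - \frac{7}{2 \left(2 + H\right)}$)
$S{\left(a{\left(-5,-1 \right)} \right)} \sqrt{0 + 5} \left(-7\right) = \frac{7 \left(-1 + 2 \cdot \frac{1}{7} \left(-1\right) \left(-5\right) \left(2 + \frac{1}{7} \left(-1\right) \left(-5\right)\right)\right)}{2 \left(2 + \frac{1}{7} \left(-1\right) \left(-5\right)\right)} \sqrt{0 + 5} \left(-7\right) = \frac{7 \left(-1 + 2 \cdot \frac{5}{7} \left(2 + \frac{5}{7}\right)\right)}{2 \left(2 + \frac{5}{7}\right)} \sqrt{5} \left(-7\right) = \frac{7 \left(-1 + 2 \cdot \frac{5}{7} \cdot \frac{19}{7}\right)}{2 \cdot \frac{19}{7}} \sqrt{5} \left(-7\right) = \frac{7}{2} \cdot \frac{7}{19} \left(-1 + \frac{190}{49}\right) \sqrt{5} \left(-7\right) = \frac{7}{2} \cdot \frac{7}{19} \cdot \frac{141}{49} \sqrt{5} \left(-7\right) = \frac{141 \sqrt{5}}{38} \left(-7\right) = - \frac{987 \sqrt{5}}{38}$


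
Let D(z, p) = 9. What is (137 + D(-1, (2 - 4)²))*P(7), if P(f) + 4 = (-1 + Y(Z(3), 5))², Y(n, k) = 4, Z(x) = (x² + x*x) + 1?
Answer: 730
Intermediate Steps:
Z(x) = 1 + 2*x² (Z(x) = (x² + x²) + 1 = 2*x² + 1 = 1 + 2*x²)
P(f) = 5 (P(f) = -4 + (-1 + 4)² = -4 + 3² = -4 + 9 = 5)
(137 + D(-1, (2 - 4)²))*P(7) = (137 + 9)*5 = 146*5 = 730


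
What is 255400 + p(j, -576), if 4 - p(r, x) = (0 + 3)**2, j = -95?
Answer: 255395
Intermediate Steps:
p(r, x) = -5 (p(r, x) = 4 - (0 + 3)**2 = 4 - 1*3**2 = 4 - 1*9 = 4 - 9 = -5)
255400 + p(j, -576) = 255400 - 5 = 255395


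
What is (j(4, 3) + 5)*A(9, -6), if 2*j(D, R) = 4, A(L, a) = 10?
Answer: 70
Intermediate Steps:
j(D, R) = 2 (j(D, R) = (1/2)*4 = 2)
(j(4, 3) + 5)*A(9, -6) = (2 + 5)*10 = 7*10 = 70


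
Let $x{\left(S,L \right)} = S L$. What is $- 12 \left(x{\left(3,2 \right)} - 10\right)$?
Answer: $48$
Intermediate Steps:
$x{\left(S,L \right)} = L S$
$- 12 \left(x{\left(3,2 \right)} - 10\right) = - 12 \left(2 \cdot 3 - 10\right) = - 12 \left(6 - 10\right) = \left(-12\right) \left(-4\right) = 48$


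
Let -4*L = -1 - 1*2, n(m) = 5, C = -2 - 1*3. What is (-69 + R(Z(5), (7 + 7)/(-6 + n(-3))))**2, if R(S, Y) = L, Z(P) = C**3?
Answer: 74529/16 ≈ 4658.1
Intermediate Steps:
C = -5 (C = -2 - 3 = -5)
Z(P) = -125 (Z(P) = (-5)**3 = -125)
L = 3/4 (L = -(-1 - 1*2)/4 = -(-1 - 2)/4 = -1/4*(-3) = 3/4 ≈ 0.75000)
R(S, Y) = 3/4
(-69 + R(Z(5), (7 + 7)/(-6 + n(-3))))**2 = (-69 + 3/4)**2 = (-273/4)**2 = 74529/16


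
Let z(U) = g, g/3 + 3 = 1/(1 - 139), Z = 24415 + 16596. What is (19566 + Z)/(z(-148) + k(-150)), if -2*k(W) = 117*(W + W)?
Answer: 2786542/806885 ≈ 3.4535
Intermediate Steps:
Z = 41011
g = -415/46 (g = -9 + 3/(1 - 139) = -9 + 3/(-138) = -9 + 3*(-1/138) = -9 - 1/46 = -415/46 ≈ -9.0217)
k(W) = -117*W (k(W) = -117*(W + W)/2 = -117*2*W/2 = -117*W)
z(U) = -415/46
(19566 + Z)/(z(-148) + k(-150)) = (19566 + 41011)/(-415/46 - 117*(-150)) = 60577/(-415/46 + 17550) = 60577/(806885/46) = 60577*(46/806885) = 2786542/806885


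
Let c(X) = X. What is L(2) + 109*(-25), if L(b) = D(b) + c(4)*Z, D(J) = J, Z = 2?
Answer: -2715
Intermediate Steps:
L(b) = 8 + b (L(b) = b + 4*2 = b + 8 = 8 + b)
L(2) + 109*(-25) = (8 + 2) + 109*(-25) = 10 - 2725 = -2715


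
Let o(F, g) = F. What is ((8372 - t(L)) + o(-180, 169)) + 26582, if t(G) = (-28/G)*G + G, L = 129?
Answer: 34673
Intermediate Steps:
t(G) = -28 + G
((8372 - t(L)) + o(-180, 169)) + 26582 = ((8372 - (-28 + 129)) - 180) + 26582 = ((8372 - 1*101) - 180) + 26582 = ((8372 - 101) - 180) + 26582 = (8271 - 180) + 26582 = 8091 + 26582 = 34673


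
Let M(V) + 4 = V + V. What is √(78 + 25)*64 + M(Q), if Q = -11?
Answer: -26 + 64*√103 ≈ 623.53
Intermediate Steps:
M(V) = -4 + 2*V (M(V) = -4 + (V + V) = -4 + 2*V)
√(78 + 25)*64 + M(Q) = √(78 + 25)*64 + (-4 + 2*(-11)) = √103*64 + (-4 - 22) = 64*√103 - 26 = -26 + 64*√103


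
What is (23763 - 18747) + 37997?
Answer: 43013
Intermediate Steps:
(23763 - 18747) + 37997 = 5016 + 37997 = 43013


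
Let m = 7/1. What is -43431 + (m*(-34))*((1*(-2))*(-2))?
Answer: -44383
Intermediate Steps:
m = 7 (m = 7*1 = 7)
-43431 + (m*(-34))*((1*(-2))*(-2)) = -43431 + (7*(-34))*((1*(-2))*(-2)) = -43431 - (-476)*(-2) = -43431 - 238*4 = -43431 - 952 = -44383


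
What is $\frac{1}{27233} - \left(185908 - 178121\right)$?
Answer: $- \frac{212063370}{27233} \approx -7787.0$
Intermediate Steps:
$\frac{1}{27233} - \left(185908 - 178121\right) = \frac{1}{27233} - 7787 = - \frac{212063370}{27233}$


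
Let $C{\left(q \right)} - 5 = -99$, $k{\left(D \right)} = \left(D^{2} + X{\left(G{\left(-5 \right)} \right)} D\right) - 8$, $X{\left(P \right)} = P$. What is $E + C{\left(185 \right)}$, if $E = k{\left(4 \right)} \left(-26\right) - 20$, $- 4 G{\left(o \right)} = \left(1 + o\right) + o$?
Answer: $-556$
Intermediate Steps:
$G{\left(o \right)} = - \frac{1}{4} - \frac{o}{2}$ ($G{\left(o \right)} = - \frac{\left(1 + o\right) + o}{4} = - \frac{1 + 2 o}{4} = - \frac{1}{4} - \frac{o}{2}$)
$k{\left(D \right)} = -8 + D^{2} + \frac{9 D}{4}$ ($k{\left(D \right)} = \left(D^{2} + \left(- \frac{1}{4} - - \frac{5}{2}\right) D\right) - 8 = \left(D^{2} + \left(- \frac{1}{4} + \frac{5}{2}\right) D\right) - 8 = \left(D^{2} + \frac{9 D}{4}\right) - 8 = -8 + D^{2} + \frac{9 D}{4}$)
$C{\left(q \right)} = -94$ ($C{\left(q \right)} = 5 - 99 = -94$)
$E = -462$ ($E = \left(-8 + 4^{2} + \frac{9}{4} \cdot 4\right) \left(-26\right) - 20 = \left(-8 + 16 + 9\right) \left(-26\right) - 20 = 17 \left(-26\right) - 20 = -442 - 20 = -462$)
$E + C{\left(185 \right)} = -462 - 94 = -556$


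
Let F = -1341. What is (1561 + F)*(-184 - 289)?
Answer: -104060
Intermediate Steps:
(1561 + F)*(-184 - 289) = (1561 - 1341)*(-184 - 289) = 220*(-473) = -104060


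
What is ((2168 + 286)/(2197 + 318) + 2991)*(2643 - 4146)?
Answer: -11309802957/2515 ≈ -4.4969e+6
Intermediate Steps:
((2168 + 286)/(2197 + 318) + 2991)*(2643 - 4146) = (2454/2515 + 2991)*(-1503) = (7524819/2515)*(-1503) = -11309802957/2515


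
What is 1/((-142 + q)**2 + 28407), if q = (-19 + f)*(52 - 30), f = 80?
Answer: 1/1468407 ≈ 6.8101e-7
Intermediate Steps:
q = 1342 (q = (-19 + 80)*(52 - 30) = 61*22 = 1342)
1/((-142 + q)**2 + 28407) = 1/((-142 + 1342)**2 + 28407) = 1/(1200**2 + 28407) = 1/(1440000 + 28407) = 1/1468407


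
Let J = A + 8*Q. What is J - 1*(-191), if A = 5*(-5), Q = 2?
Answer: 182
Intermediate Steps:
A = -25
J = -9 (J = -25 + 8*2 = -25 + 16 = -9)
J - 1*(-191) = -9 - 1*(-191) = -9 + 191 = 182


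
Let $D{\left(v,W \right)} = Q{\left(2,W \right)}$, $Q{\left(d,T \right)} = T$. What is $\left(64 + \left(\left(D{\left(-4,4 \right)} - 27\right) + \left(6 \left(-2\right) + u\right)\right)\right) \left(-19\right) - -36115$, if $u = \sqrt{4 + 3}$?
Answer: $35564 - 19 \sqrt{7} \approx 35514.0$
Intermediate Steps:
$D{\left(v,W \right)} = W$
$u = \sqrt{7} \approx 2.6458$
$\left(64 + \left(\left(D{\left(-4,4 \right)} - 27\right) + \left(6 \left(-2\right) + u\right)\right)\right) \left(-19\right) - -36115 = \left(64 + \left(\left(4 - 27\right) + \left(6 \left(-2\right) + \sqrt{7}\right)\right)\right) \left(-19\right) - -36115 = \left(64 - \left(35 - \sqrt{7}\right)\right) \left(-19\right) + 36115 = \left(29 + \sqrt{7}\right) \left(-19\right) + 36115 = \left(-551 - 19 \sqrt{7}\right) + 36115 = 35564 - 19 \sqrt{7}$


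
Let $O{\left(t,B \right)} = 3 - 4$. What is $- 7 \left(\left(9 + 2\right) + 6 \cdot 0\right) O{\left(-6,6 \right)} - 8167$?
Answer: $-8090$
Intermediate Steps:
$O{\left(t,B \right)} = -1$
$- 7 \left(\left(9 + 2\right) + 6 \cdot 0\right) O{\left(-6,6 \right)} - 8167 = - 7 \left(\left(9 + 2\right) + 6 \cdot 0\right) \left(-1\right) - 8167 = - 7 \left(11 + 0\right) \left(-1\right) - 8167 = \left(-7\right) 11 \left(-1\right) - 8167 = \left(-77\right) \left(-1\right) - 8167 = 77 - 8167 = -8090$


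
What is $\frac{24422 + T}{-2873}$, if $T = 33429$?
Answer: $- \frac{3403}{169} \approx -20.136$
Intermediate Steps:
$\frac{24422 + T}{-2873} = \frac{24422 + 33429}{-2873} = 57851 \left(- \frac{1}{2873}\right) = - \frac{3403}{169}$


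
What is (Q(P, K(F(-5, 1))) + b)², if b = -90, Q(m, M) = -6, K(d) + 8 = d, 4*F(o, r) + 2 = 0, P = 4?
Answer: 9216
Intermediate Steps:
F(o, r) = -½ (F(o, r) = -½ + (¼)*0 = -½ + 0 = -½)
K(d) = -8 + d
(Q(P, K(F(-5, 1))) + b)² = (-6 - 90)² = (-96)² = 9216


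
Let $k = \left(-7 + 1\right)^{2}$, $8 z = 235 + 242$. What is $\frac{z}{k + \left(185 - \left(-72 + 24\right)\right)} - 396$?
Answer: $- \frac{851715}{2152} \approx -395.78$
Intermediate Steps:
$z = \frac{477}{8}$ ($z = \frac{235 + 242}{8} = \frac{1}{8} \cdot 477 = \frac{477}{8} \approx 59.625$)
$k = 36$ ($k = \left(-6\right)^{2} = 36$)
$\frac{z}{k + \left(185 - \left(-72 + 24\right)\right)} - 396 = \frac{477}{8 \left(36 + \left(185 - \left(-72 + 24\right)\right)\right)} - 396 = \frac{477}{8 \left(36 + \left(185 - -48\right)\right)} - 396 = \frac{477}{8 \left(36 + \left(185 + 48\right)\right)} - 396 = \frac{477}{8 \left(36 + 233\right)} - 396 = \frac{477}{8 \cdot 269} - 396 = \frac{477}{8} \cdot \frac{1}{269} - 396 = \frac{477}{2152} - 396 = - \frac{851715}{2152}$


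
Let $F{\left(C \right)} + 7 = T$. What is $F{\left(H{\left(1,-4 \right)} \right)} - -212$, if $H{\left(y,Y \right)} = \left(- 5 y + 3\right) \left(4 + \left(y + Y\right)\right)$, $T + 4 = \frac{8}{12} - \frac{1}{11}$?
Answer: $\frac{6652}{33} \approx 201.58$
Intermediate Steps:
$T = - \frac{113}{33}$ ($T = -4 + \left(\frac{8}{12} - \frac{1}{11}\right) = -4 + \left(8 \cdot \frac{1}{12} - \frac{1}{11}\right) = -4 + \left(\frac{2}{3} - \frac{1}{11}\right) = -4 + \frac{19}{33} = - \frac{113}{33} \approx -3.4242$)
$H{\left(y,Y \right)} = \left(3 - 5 y\right) \left(4 + Y + y\right)$ ($H{\left(y,Y \right)} = \left(3 - 5 y\right) \left(4 + \left(Y + y\right)\right) = \left(3 - 5 y\right) \left(4 + Y + y\right)$)
$F{\left(C \right)} = - \frac{344}{33}$ ($F{\left(C \right)} = -7 - \frac{113}{33} = - \frac{344}{33}$)
$F{\left(H{\left(1,-4 \right)} \right)} - -212 = - \frac{344}{33} - -212 = - \frac{344}{33} + 212 = \frac{6652}{33}$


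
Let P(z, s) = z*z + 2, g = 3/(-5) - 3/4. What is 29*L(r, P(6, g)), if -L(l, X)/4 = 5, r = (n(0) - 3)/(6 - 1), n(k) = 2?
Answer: -580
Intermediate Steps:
g = -27/20 (g = 3*(-1/5) - 3*1/4 = -3/5 - 3/4 = -27/20 ≈ -1.3500)
P(z, s) = 2 + z**2 (P(z, s) = z**2 + 2 = 2 + z**2)
r = -1/5 (r = (2 - 3)/(6 - 1) = -1/5 ≈ -0.20000)
L(l, X) = -20 (L(l, X) = -4*5 = -20)
29*L(r, P(6, g)) = 29*(-20) = -580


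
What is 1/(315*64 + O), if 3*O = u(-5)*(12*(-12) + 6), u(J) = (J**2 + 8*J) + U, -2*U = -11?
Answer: 1/20597 ≈ 4.8551e-5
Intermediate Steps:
U = 11/2 (U = -1/2*(-11) = 11/2 ≈ 5.5000)
u(J) = 11/2 + J**2 + 8*J (u(J) = (J**2 + 8*J) + 11/2 = 11/2 + J**2 + 8*J)
O = 437 (O = ((11/2 + (-5)**2 + 8*(-5))*(12*(-12) + 6))/3 = ((11/2 + 25 - 40)*(-144 + 6))/3 = (-19/2*(-138))/3 = (1/3)*1311 = 437)
1/(315*64 + O) = 1/(315*64 + 437) = 1/(20160 + 437) = 1/20597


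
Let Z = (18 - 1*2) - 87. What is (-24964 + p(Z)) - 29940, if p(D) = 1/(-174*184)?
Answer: -1757806465/32016 ≈ -54904.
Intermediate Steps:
Z = -71 (Z = (18 - 2) - 87 = 16 - 87 = -71)
p(D) = -1/32016 (p(D) = -1/174*1/184 = -1/32016)
(-24964 + p(Z)) - 29940 = (-24964 - 1/32016) - 29940 = -799247425/32016 - 29940 = -1757806465/32016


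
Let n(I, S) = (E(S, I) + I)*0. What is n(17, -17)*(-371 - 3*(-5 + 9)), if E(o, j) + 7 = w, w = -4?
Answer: 0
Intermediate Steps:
E(o, j) = -11 (E(o, j) = -7 - 4 = -11)
n(I, S) = 0 (n(I, S) = (-11 + I)*0 = 0)
n(17, -17)*(-371 - 3*(-5 + 9)) = 0*(-371 - 3*(-5 + 9)) = 0*(-371 - 3*4) = 0*(-371 - 12) = 0*(-383) = 0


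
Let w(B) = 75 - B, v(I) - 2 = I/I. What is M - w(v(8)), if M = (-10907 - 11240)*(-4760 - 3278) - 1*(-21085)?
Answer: 178038599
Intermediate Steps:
v(I) = 3 (v(I) = 2 + I/I = 2 + 1 = 3)
M = 178038671 (M = -22147*(-8038) + 21085 = 178017586 + 21085 = 178038671)
M - w(v(8)) = 178038671 - (75 - 1*3) = 178038671 - (75 - 3) = 178038671 - 1*72 = 178038671 - 72 = 178038599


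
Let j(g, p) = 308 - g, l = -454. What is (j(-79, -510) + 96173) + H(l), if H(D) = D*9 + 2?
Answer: 92476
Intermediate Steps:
H(D) = 2 + 9*D (H(D) = 9*D + 2 = 2 + 9*D)
(j(-79, -510) + 96173) + H(l) = ((308 - 1*(-79)) + 96173) + (2 + 9*(-454)) = ((308 + 79) + 96173) + (2 - 4086) = (387 + 96173) - 4084 = 96560 - 4084 = 92476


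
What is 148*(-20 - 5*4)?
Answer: -5920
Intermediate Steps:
148*(-20 - 5*4) = 148*(-20 - 20) = 148*(-40) = -5920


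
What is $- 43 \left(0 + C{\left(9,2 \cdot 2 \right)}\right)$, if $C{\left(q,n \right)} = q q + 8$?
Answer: $-3827$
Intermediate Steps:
$C{\left(q,n \right)} = 8 + q^{2}$ ($C{\left(q,n \right)} = q^{2} + 8 = 8 + q^{2}$)
$- 43 \left(0 + C{\left(9,2 \cdot 2 \right)}\right) = - 43 \left(0 + \left(8 + 9^{2}\right)\right) = - 43 \left(0 + \left(8 + 81\right)\right) = - 43 \left(0 + 89\right) = \left(-43\right) 89 = -3827$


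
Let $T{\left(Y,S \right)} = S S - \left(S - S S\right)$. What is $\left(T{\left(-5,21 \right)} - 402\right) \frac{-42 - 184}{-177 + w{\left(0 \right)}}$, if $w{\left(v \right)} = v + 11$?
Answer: $\frac{51867}{83} \approx 624.9$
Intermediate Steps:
$w{\left(v \right)} = 11 + v$
$T{\left(Y,S \right)} = - S + 2 S^{2}$ ($T{\left(Y,S \right)} = S^{2} + \left(S^{2} - S\right) = - S + 2 S^{2}$)
$\left(T{\left(-5,21 \right)} - 402\right) \frac{-42 - 184}{-177 + w{\left(0 \right)}} = \left(21 \left(-1 + 2 \cdot 21\right) - 402\right) \frac{-42 - 184}{-177 + \left(11 + 0\right)} = \left(21 \left(-1 + 42\right) - 402\right) \left(- \frac{226}{-177 + 11}\right) = \left(21 \cdot 41 - 402\right) \left(- \frac{226}{-166}\right) = \left(861 - 402\right) \left(\left(-226\right) \left(- \frac{1}{166}\right)\right) = 459 \cdot \frac{113}{83} = \frac{51867}{83}$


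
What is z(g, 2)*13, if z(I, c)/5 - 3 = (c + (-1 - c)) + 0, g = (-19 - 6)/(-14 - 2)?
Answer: 130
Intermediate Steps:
g = 25/16 (g = -25/(-16) = -25*(-1/16) = 25/16 ≈ 1.5625)
z(I, c) = 10 (z(I, c) = 15 + 5*((c + (-1 - c)) + 0) = 15 + 5*(-1 + 0) = 15 + 5*(-1) = 15 - 5 = 10)
z(g, 2)*13 = 10*13 = 130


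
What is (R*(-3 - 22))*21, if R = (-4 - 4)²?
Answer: -33600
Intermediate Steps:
R = 64 (R = (-8)² = 64)
(R*(-3 - 22))*21 = (64*(-3 - 22))*21 = (64*(-25))*21 = -1600*21 = -33600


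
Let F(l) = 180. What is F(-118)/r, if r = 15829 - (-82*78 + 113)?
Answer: 45/5528 ≈ 0.0081404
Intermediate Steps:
r = 22112 (r = 15829 - (-6396 + 113) = 15829 - 1*(-6283) = 15829 + 6283 = 22112)
F(-118)/r = 180/22112 = 180*(1/22112) = 45/5528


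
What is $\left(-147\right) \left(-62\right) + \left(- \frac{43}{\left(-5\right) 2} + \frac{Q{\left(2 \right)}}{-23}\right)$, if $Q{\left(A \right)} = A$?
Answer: $\frac{2097189}{230} \approx 9118.2$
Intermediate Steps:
$\left(-147\right) \left(-62\right) + \left(- \frac{43}{\left(-5\right) 2} + \frac{Q{\left(2 \right)}}{-23}\right) = \left(-147\right) \left(-62\right) + \left(- \frac{43}{\left(-5\right) 2} + \frac{2}{-23}\right) = 9114 - \left(\frac{2}{23} + \frac{43}{-10}\right) = 9114 - - \frac{969}{230} = 9114 + \left(\frac{43}{10} - \frac{2}{23}\right) = 9114 + \frac{969}{230} = \frac{2097189}{230}$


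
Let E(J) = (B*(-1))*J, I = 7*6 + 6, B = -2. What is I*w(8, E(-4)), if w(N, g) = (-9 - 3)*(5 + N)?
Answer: -7488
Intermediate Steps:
I = 48 (I = 42 + 6 = 48)
E(J) = 2*J (E(J) = (-2*(-1))*J = 2*J)
w(N, g) = -60 - 12*N (w(N, g) = -12*(5 + N) = -60 - 12*N)
I*w(8, E(-4)) = 48*(-60 - 12*8) = 48*(-60 - 96) = 48*(-156) = -7488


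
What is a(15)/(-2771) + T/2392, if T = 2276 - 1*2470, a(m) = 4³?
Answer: -345331/3314116 ≈ -0.10420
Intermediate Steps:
a(m) = 64
T = -194 (T = 2276 - 2470 = -194)
a(15)/(-2771) + T/2392 = 64/(-2771) - 194/2392 = 64*(-1/2771) - 194*1/2392 = -64/2771 - 97/1196 = -345331/3314116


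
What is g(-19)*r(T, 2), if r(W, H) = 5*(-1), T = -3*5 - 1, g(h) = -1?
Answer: 5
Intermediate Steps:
T = -16 (T = -15 - 1 = -16)
r(W, H) = -5
g(-19)*r(T, 2) = -1*(-5) = 5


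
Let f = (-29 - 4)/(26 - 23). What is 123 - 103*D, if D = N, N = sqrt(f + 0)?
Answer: 123 - 103*I*sqrt(11) ≈ 123.0 - 341.61*I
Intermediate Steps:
f = -11 (f = -33/3 = -33*1/3 = -11)
N = I*sqrt(11) (N = sqrt(-11 + 0) = sqrt(-11) = I*sqrt(11) ≈ 3.3166*I)
D = I*sqrt(11) ≈ 3.3166*I
123 - 103*D = 123 - 103*I*sqrt(11)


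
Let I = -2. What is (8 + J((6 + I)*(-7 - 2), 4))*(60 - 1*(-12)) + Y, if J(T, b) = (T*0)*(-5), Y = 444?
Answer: 1020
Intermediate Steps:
J(T, b) = 0 (J(T, b) = 0*(-5) = 0)
(8 + J((6 + I)*(-7 - 2), 4))*(60 - 1*(-12)) + Y = (8 + 0)*(60 - 1*(-12)) + 444 = 8*(60 + 12) + 444 = 8*72 + 444 = 576 + 444 = 1020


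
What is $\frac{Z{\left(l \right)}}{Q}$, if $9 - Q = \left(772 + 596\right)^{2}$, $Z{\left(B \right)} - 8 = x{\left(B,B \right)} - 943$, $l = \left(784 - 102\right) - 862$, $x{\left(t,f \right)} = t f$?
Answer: $- \frac{899}{53469} \approx -0.016813$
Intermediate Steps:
$x{\left(t,f \right)} = f t$
$l = -180$ ($l = 682 - 862 = -180$)
$Z{\left(B \right)} = -935 + B^{2}$ ($Z{\left(B \right)} = 8 + \left(B B - 943\right) = 8 + \left(B^{2} - 943\right) = 8 + \left(-943 + B^{2}\right) = -935 + B^{2}$)
$Q = -1871415$ ($Q = 9 - \left(772 + 596\right)^{2} = 9 - 1368^{2} = 9 - 1871424 = -1871415$)
$\frac{Z{\left(l \right)}}{Q} = \frac{-935 + \left(-180\right)^{2}}{-1871415} = \left(-935 + 32400\right) \left(- \frac{1}{1871415}\right) = 31465 \left(- \frac{1}{1871415}\right) = - \frac{899}{53469}$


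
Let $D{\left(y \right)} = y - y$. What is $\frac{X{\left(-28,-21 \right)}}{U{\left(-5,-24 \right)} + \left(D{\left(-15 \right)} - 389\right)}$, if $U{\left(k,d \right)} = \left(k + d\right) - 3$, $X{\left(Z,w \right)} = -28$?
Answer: $\frac{28}{421} \approx 0.066508$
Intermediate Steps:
$D{\left(y \right)} = 0$
$U{\left(k,d \right)} = -3 + d + k$ ($U{\left(k,d \right)} = \left(d + k\right) - 3 = -3 + d + k$)
$\frac{X{\left(-28,-21 \right)}}{U{\left(-5,-24 \right)} + \left(D{\left(-15 \right)} - 389\right)} = \frac{1}{\left(-3 - 24 - 5\right) + \left(0 - 389\right)} \left(-28\right) = \frac{1}{-32 + \left(0 - 389\right)} \left(-28\right) = \frac{1}{-32 - 389} \left(-28\right) = \frac{1}{-421} \left(-28\right) = \left(- \frac{1}{421}\right) \left(-28\right) = \frac{28}{421}$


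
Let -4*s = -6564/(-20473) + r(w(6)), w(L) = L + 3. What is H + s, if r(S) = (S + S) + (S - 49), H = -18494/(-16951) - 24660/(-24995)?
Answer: 26013853022877/3469684154354 ≈ 7.4975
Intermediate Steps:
w(L) = 3 + L
H = 176053838/84738049 (H = -18494*(-1/16951) - 24660*(-1/24995) = 18494/16951 + 4932/4999 = 176053838/84738049 ≈ 2.0776)
r(S) = -49 + 3*S (r(S) = 2*S + (-49 + S) = -49 + 3*S)
s = 221921/40946 (s = -(-6564/(-20473) + (-49 + 3*(3 + 6)))/4 = -(-6564*(-1/20473) + (-49 + 3*9))/4 = -(6564/20473 + (-49 + 27))/4 = -(6564/20473 - 22)/4 = -1/4*(-443842/20473) = 221921/40946 ≈ 5.4198)
H + s = 176053838/84738049 + 221921/40946 = 26013853022877/3469684154354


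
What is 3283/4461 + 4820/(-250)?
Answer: -2068127/111525 ≈ -18.544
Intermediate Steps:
3283/4461 + 4820/(-250) = 3283*(1/4461) + 4820*(-1/250) = 3283/4461 - 482/25 = -2068127/111525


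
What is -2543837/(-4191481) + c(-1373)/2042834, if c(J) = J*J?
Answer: 13098119100107/8562499897154 ≈ 1.5297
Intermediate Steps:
c(J) = J**2
-2543837/(-4191481) + c(-1373)/2042834 = -2543837/(-4191481) + (-1373)**2/2042834 = -2543837*(-1/4191481) + 1885129*(1/2042834) = 2543837/4191481 + 1885129/2042834 = 13098119100107/8562499897154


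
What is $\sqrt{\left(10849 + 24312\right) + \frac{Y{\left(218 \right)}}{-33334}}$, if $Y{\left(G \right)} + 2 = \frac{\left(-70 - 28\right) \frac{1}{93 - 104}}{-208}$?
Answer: $\frac{\sqrt{3195715781477352133}}{9533524} \approx 187.51$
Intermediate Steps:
$Y{\left(G \right)} = - \frac{2337}{1144}$ ($Y{\left(G \right)} = -2 + \frac{\left(-70 - 28\right) \frac{1}{93 - 104}}{-208} = -2 + - \frac{98}{-11} \left(- \frac{1}{208}\right) = -2 + \left(-98\right) \left(- \frac{1}{11}\right) \left(- \frac{1}{208}\right) = -2 + \frac{98}{11} \left(- \frac{1}{208}\right) = -2 - \frac{49}{1144} = - \frac{2337}{1144}$)
$\sqrt{\left(10849 + 24312\right) + \frac{Y{\left(218 \right)}}{-33334}} = \sqrt{\left(10849 + 24312\right) - \frac{2337}{1144 \left(-33334\right)}} = \sqrt{35161 - - \frac{2337}{38134096}} = \sqrt{35161 + \frac{2337}{38134096}} = \sqrt{\frac{1340832951793}{38134096}} = \frac{\sqrt{3195715781477352133}}{9533524}$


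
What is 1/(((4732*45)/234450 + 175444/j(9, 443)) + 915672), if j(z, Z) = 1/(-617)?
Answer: -2605/279603181614 ≈ -9.3168e-9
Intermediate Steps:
j(z, Z) = -1/617
1/(((4732*45)/234450 + 175444/j(9, 443)) + 915672) = 1/(((4732*45)/234450 + 175444/(-1/617)) + 915672) = 1/((212940*(1/234450) + 175444*(-617)) + 915672) = 1/((2366/2605 - 108248948) + 915672) = 1/(-281988507174/2605 + 915672) = 1/(-279603181614/2605) = -2605/279603181614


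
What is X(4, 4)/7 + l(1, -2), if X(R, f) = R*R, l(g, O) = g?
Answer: 23/7 ≈ 3.2857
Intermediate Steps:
X(R, f) = R**2
X(4, 4)/7 + l(1, -2) = 4**2/7 + 1 = (1/7)*16 + 1 = 16/7 + 1 = 23/7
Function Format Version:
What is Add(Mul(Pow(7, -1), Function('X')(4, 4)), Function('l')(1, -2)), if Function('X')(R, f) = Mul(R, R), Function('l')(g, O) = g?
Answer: Rational(23, 7) ≈ 3.2857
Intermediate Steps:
Function('X')(R, f) = Pow(R, 2)
Add(Mul(Pow(7, -1), Function('X')(4, 4)), Function('l')(1, -2)) = Add(Mul(Pow(7, -1), Pow(4, 2)), 1) = Add(Mul(Rational(1, 7), 16), 1) = Add(Rational(16, 7), 1) = Rational(23, 7)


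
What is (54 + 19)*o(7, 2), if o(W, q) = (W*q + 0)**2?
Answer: 14308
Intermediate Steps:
o(W, q) = W**2*q**2 (o(W, q) = (W*q)**2 = W**2*q**2)
(54 + 19)*o(7, 2) = (54 + 19)*(7**2*2**2) = 73*(49*4) = 73*196 = 14308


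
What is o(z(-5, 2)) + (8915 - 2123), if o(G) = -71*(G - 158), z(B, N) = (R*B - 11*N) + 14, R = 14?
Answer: 23548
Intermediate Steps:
z(B, N) = 14 - 11*N + 14*B (z(B, N) = (14*B - 11*N) + 14 = (-11*N + 14*B) + 14 = 14 - 11*N + 14*B)
o(G) = 11218 - 71*G (o(G) = -71*(-158 + G) = 11218 - 71*G)
o(z(-5, 2)) + (8915 - 2123) = (11218 - 71*(14 - 11*2 + 14*(-5))) + (8915 - 2123) = (11218 - 71*(14 - 22 - 70)) + 6792 = (11218 - 71*(-78)) + 6792 = (11218 + 5538) + 6792 = 16756 + 6792 = 23548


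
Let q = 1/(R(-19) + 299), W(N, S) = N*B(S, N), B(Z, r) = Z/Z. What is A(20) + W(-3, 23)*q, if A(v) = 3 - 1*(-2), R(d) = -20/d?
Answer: 28448/5701 ≈ 4.9900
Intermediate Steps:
B(Z, r) = 1
W(N, S) = N (W(N, S) = N*1 = N)
A(v) = 5 (A(v) = 3 + 2 = 5)
q = 19/5701 (q = 1/(-20/(-19) + 299) = 1/(-20*(-1/19) + 299) = 1/(20/19 + 299) = 1/(5701/19) = 19/5701 ≈ 0.0033327)
A(20) + W(-3, 23)*q = 5 - 3*19/5701 = 5 - 57/5701 = 28448/5701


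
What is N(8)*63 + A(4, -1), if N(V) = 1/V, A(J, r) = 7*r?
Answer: 7/8 ≈ 0.87500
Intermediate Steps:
N(8)*63 + A(4, -1) = 63/8 + 7*(-1) = (1/8)*63 - 7 = 63/8 - 7 = 7/8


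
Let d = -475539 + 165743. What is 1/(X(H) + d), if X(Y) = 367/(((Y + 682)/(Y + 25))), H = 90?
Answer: -772/239120307 ≈ -3.2285e-6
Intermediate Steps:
X(Y) = 367*(25 + Y)/(682 + Y) (X(Y) = 367/(((682 + Y)/(25 + Y))) = 367*((25 + Y)/(682 + Y)) = 367*(25 + Y)/(682 + Y))
d = -309796
1/(X(H) + d) = 1/(367*(25 + 90)/(682 + 90) - 309796) = 1/(367*115/772 - 309796) = 1/(367*(1/772)*115 - 309796) = 1/(42205/772 - 309796) = 1/(-239120307/772) = -772/239120307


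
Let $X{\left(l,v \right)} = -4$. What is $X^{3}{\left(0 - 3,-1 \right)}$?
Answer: $-64$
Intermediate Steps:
$X^{3}{\left(0 - 3,-1 \right)} = \left(-4\right)^{3} = -64$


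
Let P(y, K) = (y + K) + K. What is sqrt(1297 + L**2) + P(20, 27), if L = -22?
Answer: 74 + sqrt(1781) ≈ 116.20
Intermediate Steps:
P(y, K) = y + 2*K (P(y, K) = (K + y) + K = y + 2*K)
sqrt(1297 + L**2) + P(20, 27) = sqrt(1297 + (-22)**2) + (20 + 2*27) = sqrt(1297 + 484) + (20 + 54) = sqrt(1781) + 74 = 74 + sqrt(1781)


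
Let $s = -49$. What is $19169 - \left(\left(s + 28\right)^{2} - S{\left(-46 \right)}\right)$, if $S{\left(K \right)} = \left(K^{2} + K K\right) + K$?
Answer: $22914$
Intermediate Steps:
$S{\left(K \right)} = K + 2 K^{2}$ ($S{\left(K \right)} = \left(K^{2} + K^{2}\right) + K = 2 K^{2} + K = K + 2 K^{2}$)
$19169 - \left(\left(s + 28\right)^{2} - S{\left(-46 \right)}\right) = 19169 - \left(\left(-49 + 28\right)^{2} - - 46 \left(1 + 2 \left(-46\right)\right)\right) = 19169 - \left(\left(-21\right)^{2} - - 46 \left(1 - 92\right)\right) = 19169 - \left(441 - \left(-46\right) \left(-91\right)\right) = 19169 - \left(441 - 4186\right) = 19169 - -3745 = 19169 + 3745 = 22914$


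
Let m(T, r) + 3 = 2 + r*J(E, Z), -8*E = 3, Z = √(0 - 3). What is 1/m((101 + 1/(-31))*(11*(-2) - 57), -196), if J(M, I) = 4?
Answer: -1/785 ≈ -0.0012739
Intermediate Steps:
Z = I*√3 (Z = √(-3) = I*√3 ≈ 1.732*I)
E = -3/8 (E = -⅛*3 = -3/8 ≈ -0.37500)
m(T, r) = -1 + 4*r (m(T, r) = -3 + (2 + r*4) = -3 + (2 + 4*r) = -1 + 4*r)
1/m((101 + 1/(-31))*(11*(-2) - 57), -196) = 1/(-1 + 4*(-196)) = 1/(-1 - 784) = 1/(-785) = -1/785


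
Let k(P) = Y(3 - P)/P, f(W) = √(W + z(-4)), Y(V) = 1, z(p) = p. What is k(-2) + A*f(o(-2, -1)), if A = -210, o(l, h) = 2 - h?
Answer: -½ - 210*I ≈ -0.5 - 210.0*I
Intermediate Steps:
f(W) = √(-4 + W) (f(W) = √(W - 4) = √(-4 + W))
k(P) = 1/P
k(-2) + A*f(o(-2, -1)) = 1/(-2) - 210*√(-4 + (2 - 1*(-1))) = -½ - 210*√(-4 + (2 + 1)) = -½ - 210*√(-4 + 3) = -½ - 210*I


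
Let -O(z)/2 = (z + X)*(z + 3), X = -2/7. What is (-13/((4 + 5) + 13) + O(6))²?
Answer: 253796761/23716 ≈ 10702.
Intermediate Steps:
X = -2/7 (X = -2*⅐ = -2/7 ≈ -0.28571)
O(z) = -2*(3 + z)*(-2/7 + z) (O(z) = -2*(z - 2/7)*(z + 3) = -2*(-2/7 + z)*(3 + z) = -2*(3 + z)*(-2/7 + z))
(-13/((4 + 5) + 13) + O(6))² = (-13/((4 + 5) + 13) + (12/7 - 2*6² - 38/7*6))² = (-13/(9 + 13) + (12/7 - 2*36 - 228/7))² = (-13/22 + (12/7 - 72 - 228/7))² = (-13/22 - 720/7)² = (-15931/154)² = 253796761/23716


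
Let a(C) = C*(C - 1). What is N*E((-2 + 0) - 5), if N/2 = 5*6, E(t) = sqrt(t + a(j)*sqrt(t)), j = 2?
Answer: 60*sqrt(-7 + 2*I*sqrt(7)) ≈ 56.524 + 168.51*I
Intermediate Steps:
a(C) = C*(-1 + C)
E(t) = sqrt(t + 2*sqrt(t)) (E(t) = sqrt(t + (2*(-1 + 2))*sqrt(t)) = sqrt(t + (2*1)*sqrt(t)) = sqrt(t + 2*sqrt(t)))
N = 60 (N = 2*(5*6) = 2*30 = 60)
N*E((-2 + 0) - 5) = 60*sqrt(((-2 + 0) - 5) + 2*sqrt((-2 + 0) - 5)) = 60*sqrt((-2 - 5) + 2*sqrt(-2 - 5)) = 60*sqrt(-7 + 2*sqrt(-7)) = 60*sqrt(-7 + 2*(I*sqrt(7))) = 60*sqrt(-7 + 2*I*sqrt(7))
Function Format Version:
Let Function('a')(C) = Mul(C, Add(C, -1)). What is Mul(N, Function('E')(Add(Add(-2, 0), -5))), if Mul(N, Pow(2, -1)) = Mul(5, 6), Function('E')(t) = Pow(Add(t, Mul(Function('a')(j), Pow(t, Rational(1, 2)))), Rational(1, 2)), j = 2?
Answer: Mul(60, Pow(Add(-7, Mul(2, I, Pow(7, Rational(1, 2)))), Rational(1, 2))) ≈ Add(56.524, Mul(168.51, I))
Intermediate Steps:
Function('a')(C) = Mul(C, Add(-1, C))
Function('E')(t) = Pow(Add(t, Mul(2, Pow(t, Rational(1, 2)))), Rational(1, 2)) (Function('E')(t) = Pow(Add(t, Mul(Mul(2, Add(-1, 2)), Pow(t, Rational(1, 2)))), Rational(1, 2)) = Pow(Add(t, Mul(Mul(2, 1), Pow(t, Rational(1, 2)))), Rational(1, 2)) = Pow(Add(t, Mul(2, Pow(t, Rational(1, 2)))), Rational(1, 2)))
N = 60 (N = Mul(2, Mul(5, 6)) = Mul(2, 30) = 60)
Mul(N, Function('E')(Add(Add(-2, 0), -5))) = Mul(60, Pow(Add(Add(Add(-2, 0), -5), Mul(2, Pow(Add(Add(-2, 0), -5), Rational(1, 2)))), Rational(1, 2))) = Mul(60, Pow(Add(Add(-2, -5), Mul(2, Pow(Add(-2, -5), Rational(1, 2)))), Rational(1, 2))) = Mul(60, Pow(Add(-7, Mul(2, Pow(-7, Rational(1, 2)))), Rational(1, 2))) = Mul(60, Pow(Add(-7, Mul(2, Mul(I, Pow(7, Rational(1, 2))))), Rational(1, 2))) = Mul(60, Pow(Add(-7, Mul(2, I, Pow(7, Rational(1, 2)))), Rational(1, 2)))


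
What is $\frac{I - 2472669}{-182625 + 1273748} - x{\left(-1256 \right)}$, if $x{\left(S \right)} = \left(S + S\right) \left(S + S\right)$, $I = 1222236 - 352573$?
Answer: $- \frac{6885144854718}{1091123} \approx -6.3101 \cdot 10^{6}$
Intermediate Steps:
$I = 869663$
$x{\left(S \right)} = 4 S^{2}$ ($x{\left(S \right)} = 2 S 2 S = 4 S^{2}$)
$\frac{I - 2472669}{-182625 + 1273748} - x{\left(-1256 \right)} = \frac{869663 - 2472669}{-182625 + 1273748} - 4 \left(-1256\right)^{2} = - \frac{1603006}{1091123} - 4 \cdot 1577536 = \left(-1603006\right) \frac{1}{1091123} - 6310144 = - \frac{1603006}{1091123} - 6310144 = - \frac{6885144854718}{1091123}$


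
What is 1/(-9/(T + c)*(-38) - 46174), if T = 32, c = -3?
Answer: -29/1338704 ≈ -2.1663e-5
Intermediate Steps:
1/(-9/(T + c)*(-38) - 46174) = 1/(-9/(32 - 3)*(-38) - 46174) = 1/(-9/29*(-38) - 46174) = 1/(342/29 - 46174) = 1/(-1338704/29) = -29/1338704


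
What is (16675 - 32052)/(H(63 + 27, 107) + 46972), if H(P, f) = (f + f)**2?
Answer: -15377/92768 ≈ -0.16576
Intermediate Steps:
H(P, f) = 4*f**2 (H(P, f) = (2*f)**2 = 4*f**2)
(16675 - 32052)/(H(63 + 27, 107) + 46972) = (16675 - 32052)/(4*107**2 + 46972) = -15377/(4*11449 + 46972) = -15377/(45796 + 46972) = -15377/92768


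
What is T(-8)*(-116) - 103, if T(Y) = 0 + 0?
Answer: -103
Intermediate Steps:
T(Y) = 0
T(-8)*(-116) - 103 = 0*(-116) - 103 = 0 - 103 = -103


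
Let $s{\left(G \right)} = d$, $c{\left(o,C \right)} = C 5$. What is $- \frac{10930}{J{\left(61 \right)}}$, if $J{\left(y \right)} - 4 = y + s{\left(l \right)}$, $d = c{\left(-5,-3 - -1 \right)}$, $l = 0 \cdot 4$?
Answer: $- \frac{2186}{11} \approx -198.73$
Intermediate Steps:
$c{\left(o,C \right)} = 5 C$
$l = 0$
$d = -10$ ($d = 5 \left(-3 - -1\right) = 5 \left(-3 + 1\right) = 5 \left(-2\right) = -10$)
$s{\left(G \right)} = -10$
$J{\left(y \right)} = -6 + y$ ($J{\left(y \right)} = 4 + \left(y - 10\right) = 4 + \left(-10 + y\right) = -6 + y$)
$- \frac{10930}{J{\left(61 \right)}} = - \frac{10930}{-6 + 61} = - \frac{10930}{55} = \left(-10930\right) \frac{1}{55} = - \frac{2186}{11}$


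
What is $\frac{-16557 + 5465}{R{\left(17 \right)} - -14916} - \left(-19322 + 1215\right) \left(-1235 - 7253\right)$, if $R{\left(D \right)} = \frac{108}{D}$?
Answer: $- \frac{9747160385861}{63420} \approx -1.5369 \cdot 10^{8}$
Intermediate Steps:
$\frac{-16557 + 5465}{R{\left(17 \right)} - -14916} - \left(-19322 + 1215\right) \left(-1235 - 7253\right) = \frac{-16557 + 5465}{\frac{108}{17} - -14916} - \left(-19322 + 1215\right) \left(-1235 - 7253\right) = - \frac{11092}{108 \cdot \frac{1}{17} + 14916} - \left(-18107\right) \left(-8488\right) = - \frac{11092}{\frac{108}{17} + 14916} - 153692216 = - \frac{11092}{\frac{253680}{17}} - 153692216 = \left(-11092\right) \frac{17}{253680} - 153692216 = - \frac{47141}{63420} - 153692216 = - \frac{9747160385861}{63420}$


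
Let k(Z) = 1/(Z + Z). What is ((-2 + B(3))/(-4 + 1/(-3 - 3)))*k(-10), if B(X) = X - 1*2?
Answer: -3/250 ≈ -0.012000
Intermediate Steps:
B(X) = -2 + X (B(X) = X - 2 = -2 + X)
k(Z) = 1/(2*Z)
((-2 + B(3))/(-4 + 1/(-3 - 3)))*k(-10) = ((-2 + (-2 + 3))/(-4 + 1/(-3 - 3)))*((½)/(-10)) = ((-2 + 1)/(-4 + 1/(-6)))*((½)*(-⅒)) = -1/(-4 - ⅙)*(-1/20) = -1/(-25/6)*(-1/20) = -1*(-6/25)*(-1/20) = (6/25)*(-1/20) = -3/250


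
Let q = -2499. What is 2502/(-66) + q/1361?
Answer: -595026/14971 ≈ -39.745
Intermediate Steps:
2502/(-66) + q/1361 = 2502/(-66) - 2499/1361 = 2502*(-1/66) - 2499*1/1361 = -417/11 - 2499/1361 = -595026/14971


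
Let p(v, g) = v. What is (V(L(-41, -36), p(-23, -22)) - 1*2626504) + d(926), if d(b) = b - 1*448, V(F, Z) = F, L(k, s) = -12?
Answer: -2626038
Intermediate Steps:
d(b) = -448 + b (d(b) = b - 448 = -448 + b)
(V(L(-41, -36), p(-23, -22)) - 1*2626504) + d(926) = (-12 - 1*2626504) + (-448 + 926) = (-12 - 2626504) + 478 = -2626516 + 478 = -2626038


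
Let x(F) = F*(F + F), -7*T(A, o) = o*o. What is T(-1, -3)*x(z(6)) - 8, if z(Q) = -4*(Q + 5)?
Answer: -34904/7 ≈ -4986.3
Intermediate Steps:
T(A, o) = -o**2/7 (T(A, o) = -o*o/7 = -o**2/7)
z(Q) = -20 - 4*Q (z(Q) = -4*(5 + Q) = -20 - 4*Q)
x(F) = 2*F**2 (x(F) = F*(2*F) = 2*F**2)
T(-1, -3)*x(z(6)) - 8 = (-1/7*(-3)**2)*(2*(-20 - 4*6)**2) - 8 = (-1/7*9)*(2*(-20 - 24)**2) - 8 = -18*(-44)**2/7 - 8 = -18*1936/7 - 8 = -9/7*3872 - 8 = -34848/7 - 8 = -34904/7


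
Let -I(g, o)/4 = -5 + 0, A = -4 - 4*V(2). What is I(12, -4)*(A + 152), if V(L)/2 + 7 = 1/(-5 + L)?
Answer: 12400/3 ≈ 4133.3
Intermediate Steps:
V(L) = -14 + 2/(-5 + L)
A = 164/3 (A = -4 - 8*(36 - 7*2)/(-5 + 2) = -4 - 8*(36 - 14)/(-3) = -4 - 8*(-1)*22/3 = -4 - 4*(-44/3) = -4 + 176/3 = 164/3 ≈ 54.667)
I(g, o) = 20 (I(g, o) = -4*(-5 + 0) = -4*(-5) = 20)
I(12, -4)*(A + 152) = 20*(164/3 + 152) = 20*(620/3) = 12400/3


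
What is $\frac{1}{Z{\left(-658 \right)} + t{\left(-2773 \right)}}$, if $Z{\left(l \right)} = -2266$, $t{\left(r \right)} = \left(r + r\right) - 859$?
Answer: $- \frac{1}{8671} \approx -0.00011533$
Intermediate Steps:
$t{\left(r \right)} = -859 + 2 r$ ($t{\left(r \right)} = 2 r - 859 = -859 + 2 r$)
$\frac{1}{Z{\left(-658 \right)} + t{\left(-2773 \right)}} = \frac{1}{-2266 + \left(-859 + 2 \left(-2773\right)\right)} = \frac{1}{-2266 - 6405} = \frac{1}{-8671} = - \frac{1}{8671}$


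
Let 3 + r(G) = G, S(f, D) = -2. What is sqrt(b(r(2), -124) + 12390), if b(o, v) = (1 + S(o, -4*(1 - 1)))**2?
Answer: sqrt(12391) ≈ 111.31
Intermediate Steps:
r(G) = -3 + G
b(o, v) = 1 (b(o, v) = (1 - 2)**2 = (-1)**2 = 1)
sqrt(b(r(2), -124) + 12390) = sqrt(1 + 12390) = sqrt(12391)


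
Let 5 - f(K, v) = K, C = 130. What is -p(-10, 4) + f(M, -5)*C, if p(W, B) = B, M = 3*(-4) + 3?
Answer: 1816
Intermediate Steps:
M = -9 (M = -12 + 3 = -9)
f(K, v) = 5 - K
-p(-10, 4) + f(M, -5)*C = -1*4 + (5 - 1*(-9))*130 = -4 + (5 + 9)*130 = -4 + 14*130 = -4 + 1820 = 1816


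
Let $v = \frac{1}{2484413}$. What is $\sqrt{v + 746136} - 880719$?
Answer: $-880719 + \frac{7 \sqrt{93987370775362853}}{2484413} \approx -8.7986 \cdot 10^{5}$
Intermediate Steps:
$v = \frac{1}{2484413} \approx 4.0251 \cdot 10^{-7}$
$\sqrt{v + 746136} - 880719 = \sqrt{\frac{1}{2484413} + 746136} - 880719 = \sqrt{\frac{1853709978169}{2484413}} - 880719 = \frac{7 \sqrt{93987370775362853}}{2484413} - 880719 = -880719 + \frac{7 \sqrt{93987370775362853}}{2484413}$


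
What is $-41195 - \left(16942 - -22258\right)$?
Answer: $-80395$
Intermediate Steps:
$-41195 - \left(16942 - -22258\right) = -41195 - 39200 = -80395$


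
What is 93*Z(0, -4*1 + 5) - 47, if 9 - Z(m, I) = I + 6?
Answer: 139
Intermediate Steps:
Z(m, I) = 3 - I (Z(m, I) = 9 - (I + 6) = 9 - (6 + I) = 9 + (-6 - I) = 3 - I)
93*Z(0, -4*1 + 5) - 47 = 93*(3 - (-4*1 + 5)) - 47 = 93*(3 - (-4 + 5)) - 47 = 93*(3 - 1*1) - 47 = 93*(3 - 1) - 47 = 93*2 - 47 = 186 - 47 = 139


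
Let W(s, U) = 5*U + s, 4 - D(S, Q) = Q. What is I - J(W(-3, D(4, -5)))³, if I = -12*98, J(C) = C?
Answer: -75264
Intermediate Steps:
D(S, Q) = 4 - Q
W(s, U) = s + 5*U
I = -1176
I - J(W(-3, D(4, -5)))³ = -1176 - (-3 + 5*(4 - 1*(-5)))³ = -1176 - (-3 + 5*(4 + 5))³ = -1176 - (-3 + 5*9)³ = -1176 - (-3 + 45)³ = -1176 - 1*42³ = -1176 - 1*74088 = -1176 - 74088 = -75264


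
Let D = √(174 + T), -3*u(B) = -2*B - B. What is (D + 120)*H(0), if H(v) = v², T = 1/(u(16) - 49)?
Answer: 0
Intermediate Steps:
u(B) = B (u(B) = -(-2*B - B)/3 = -(-1)*B = B)
T = -1/33 (T = 1/(16 - 49) = 1/(-33) = -1/33 ≈ -0.030303)
D = √189453/33 (D = √(174 - 1/33) = √(5741/33) = √189453/33 ≈ 13.190)
(D + 120)*H(0) = (√189453/33 + 120)*0² = (120 + √189453/33)*0 = 0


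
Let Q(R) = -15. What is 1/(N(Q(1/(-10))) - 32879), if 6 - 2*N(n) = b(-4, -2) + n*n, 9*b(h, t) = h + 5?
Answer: -9/296897 ≈ -3.0314e-5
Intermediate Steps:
b(h, t) = 5/9 + h/9 (b(h, t) = (h + 5)/9 = (5 + h)/9 = 5/9 + h/9)
N(n) = 53/18 - n²/2 (N(n) = 3 - ((5/9 + (⅑)*(-4)) + n*n)/2 = 3 - ((5/9 - 4/9) + n²)/2 = 3 - (⅑ + n²)/2 = 3 + (-1/18 - n²/2) = 53/18 - n²/2)
1/(N(Q(1/(-10))) - 32879) = 1/((53/18 - ½*(-15)²) - 32879) = 1/((53/18 - ½*225) - 32879) = 1/((53/18 - 225/2) - 32879) = 1/(-986/9 - 32879) = 1/(-296897/9) = -9/296897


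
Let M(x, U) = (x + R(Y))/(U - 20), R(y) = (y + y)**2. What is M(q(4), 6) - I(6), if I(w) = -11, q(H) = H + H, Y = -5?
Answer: 23/7 ≈ 3.2857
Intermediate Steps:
q(H) = 2*H
R(y) = 4*y**2 (R(y) = (2*y)**2 = 4*y**2)
M(x, U) = (100 + x)/(-20 + U) (M(x, U) = (x + 4*(-5)**2)/(U - 20) = (x + 4*25)/(-20 + U) = (x + 100)/(-20 + U) = (100 + x)/(-20 + U))
M(q(4), 6) - I(6) = (100 + 2*4)/(-20 + 6) - 1*(-11) = (100 + 8)/(-14) + 11 = -1/14*108 + 11 = -54/7 + 11 = 23/7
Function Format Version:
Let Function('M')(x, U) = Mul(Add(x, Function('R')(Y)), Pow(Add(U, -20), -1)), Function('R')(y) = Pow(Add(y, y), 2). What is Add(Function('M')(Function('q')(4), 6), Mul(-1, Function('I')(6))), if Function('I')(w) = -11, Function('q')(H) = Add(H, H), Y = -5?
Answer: Rational(23, 7) ≈ 3.2857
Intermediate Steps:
Function('q')(H) = Mul(2, H)
Function('R')(y) = Mul(4, Pow(y, 2)) (Function('R')(y) = Pow(Mul(2, y), 2) = Mul(4, Pow(y, 2)))
Function('M')(x, U) = Mul(Pow(Add(-20, U), -1), Add(100, x)) (Function('M')(x, U) = Mul(Add(x, Mul(4, Pow(-5, 2))), Pow(Add(U, -20), -1)) = Mul(Add(x, Mul(4, 25)), Pow(Add(-20, U), -1)) = Mul(Add(x, 100), Pow(Add(-20, U), -1)) = Mul(Add(100, x), Pow(Add(-20, U), -1)) = Mul(Pow(Add(-20, U), -1), Add(100, x)))
Add(Function('M')(Function('q')(4), 6), Mul(-1, Function('I')(6))) = Add(Mul(Pow(Add(-20, 6), -1), Add(100, Mul(2, 4))), Mul(-1, -11)) = Add(Mul(Pow(-14, -1), Add(100, 8)), 11) = Add(Mul(Rational(-1, 14), 108), 11) = Add(Rational(-54, 7), 11) = Rational(23, 7)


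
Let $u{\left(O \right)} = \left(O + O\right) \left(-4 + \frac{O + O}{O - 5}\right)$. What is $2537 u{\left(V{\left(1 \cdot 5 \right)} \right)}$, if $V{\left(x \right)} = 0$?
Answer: $0$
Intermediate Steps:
$u{\left(O \right)} = 2 O \left(-4 + \frac{2 O}{-5 + O}\right)$
$2537 u{\left(V{\left(1 \cdot 5 \right)} \right)} = 2537 \cdot 4 \cdot 0 \frac{1}{-5 + 0} \left(10 - 0\right) = 2537 \cdot 4 \cdot 0 \frac{1}{-5} \left(10 + 0\right) = 2537 \cdot 4 \cdot 0 \left(- \frac{1}{5}\right) 10 = 2537 \cdot 0 = 0$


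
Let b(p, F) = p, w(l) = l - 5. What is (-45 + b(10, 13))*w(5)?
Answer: 0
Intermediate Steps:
w(l) = -5 + l
(-45 + b(10, 13))*w(5) = (-45 + 10)*(-5 + 5) = -35*0 = 0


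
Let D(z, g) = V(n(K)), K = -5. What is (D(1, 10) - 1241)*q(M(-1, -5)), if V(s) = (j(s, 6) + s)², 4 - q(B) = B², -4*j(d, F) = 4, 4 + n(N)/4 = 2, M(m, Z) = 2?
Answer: 0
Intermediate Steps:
n(N) = -8 (n(N) = -16 + 4*2 = -16 + 8 = -8)
j(d, F) = -1 (j(d, F) = -¼*4 = -1)
q(B) = 4 - B²
V(s) = (-1 + s)²
D(z, g) = 81 (D(z, g) = (-1 - 8)² = (-9)² = 81)
(D(1, 10) - 1241)*q(M(-1, -5)) = (81 - 1241)*(4 - 1*2²) = -1160*(4 - 1*4) = -1160*(4 - 4) = -1160*0 = 0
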